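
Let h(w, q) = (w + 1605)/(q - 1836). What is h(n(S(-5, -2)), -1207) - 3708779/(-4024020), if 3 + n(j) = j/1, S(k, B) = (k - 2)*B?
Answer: 4782998177/12245092860 ≈ 0.39061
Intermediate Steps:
S(k, B) = B*(-2 + k) (S(k, B) = (-2 + k)*B = B*(-2 + k))
n(j) = -3 + j (n(j) = -3 + j/1 = -3 + j*1 = -3 + j)
h(w, q) = (1605 + w)/(-1836 + q)
h(n(S(-5, -2)), -1207) - 3708779/(-4024020) = (1605 + (-3 - 2*(-2 - 5)))/(-1836 - 1207) - 3708779/(-4024020) = (1605 + (-3 - 2*(-7)))/(-3043) - 3708779*(-1)/4024020 = -(1605 + (-3 + 14))/3043 - 1*(-3708779/4024020) = -(1605 + 11)/3043 + 3708779/4024020 = -1/3043*1616 + 3708779/4024020 = -1616/3043 + 3708779/4024020 = 4782998177/12245092860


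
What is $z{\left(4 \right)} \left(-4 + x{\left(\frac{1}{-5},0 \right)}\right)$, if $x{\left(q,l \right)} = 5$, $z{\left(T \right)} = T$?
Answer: $4$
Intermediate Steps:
$z{\left(4 \right)} \left(-4 + x{\left(\frac{1}{-5},0 \right)}\right) = 4 \left(-4 + 5\right) = 4 \cdot 1 = 4$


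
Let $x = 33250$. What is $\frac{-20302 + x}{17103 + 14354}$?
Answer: $\frac{156}{379} \approx 0.41161$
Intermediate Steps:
$\frac{-20302 + x}{17103 + 14354} = \frac{-20302 + 33250}{17103 + 14354} = \frac{12948}{31457} = 12948 \cdot \frac{1}{31457} = \frac{156}{379}$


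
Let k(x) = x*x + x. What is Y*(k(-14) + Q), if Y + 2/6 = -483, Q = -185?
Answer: 1450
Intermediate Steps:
k(x) = x + x**2 (k(x) = x**2 + x = x + x**2)
Y = -1450/3 (Y = -1/3 - 483 = -1450/3 ≈ -483.33)
Y*(k(-14) + Q) = -1450*(-14*(1 - 14) - 185)/3 = -1450*(-14*(-13) - 185)/3 = -1450*(182 - 185)/3 = -1450/3*(-3) = 1450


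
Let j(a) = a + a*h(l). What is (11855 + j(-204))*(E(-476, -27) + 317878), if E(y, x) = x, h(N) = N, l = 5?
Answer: 3379073981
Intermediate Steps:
j(a) = 6*a (j(a) = a + a*5 = a + 5*a = 6*a)
(11855 + j(-204))*(E(-476, -27) + 317878) = (11855 + 6*(-204))*(-27 + 317878) = (11855 - 1224)*317851 = 10631*317851 = 3379073981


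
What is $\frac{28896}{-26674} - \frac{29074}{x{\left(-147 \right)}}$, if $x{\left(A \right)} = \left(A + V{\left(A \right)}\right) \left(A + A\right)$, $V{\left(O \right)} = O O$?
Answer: $- \frac{45388317503}{42077088018} \approx -1.0787$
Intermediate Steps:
$V{\left(O \right)} = O^{2}$
$x{\left(A \right)} = 2 A \left(A + A^{2}\right)$ ($x{\left(A \right)} = \left(A + A^{2}\right) \left(A + A\right) = \left(A + A^{2}\right) 2 A = 2 A \left(A + A^{2}\right)$)
$\frac{28896}{-26674} - \frac{29074}{x{\left(-147 \right)}} = \frac{28896}{-26674} - \frac{29074}{2 \left(-147\right)^{2} \left(1 - 147\right)} = 28896 \left(- \frac{1}{26674}\right) - \frac{29074}{2 \cdot 21609 \left(-146\right)} = - \frac{14448}{13337} - \frac{29074}{-6309828} = - \frac{14448}{13337} - - \frac{14537}{3154914} = - \frac{14448}{13337} + \frac{14537}{3154914} = - \frac{45388317503}{42077088018}$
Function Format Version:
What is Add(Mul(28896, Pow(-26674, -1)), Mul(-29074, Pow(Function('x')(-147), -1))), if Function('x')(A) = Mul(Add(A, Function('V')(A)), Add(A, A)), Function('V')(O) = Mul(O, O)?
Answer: Rational(-45388317503, 42077088018) ≈ -1.0787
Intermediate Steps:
Function('V')(O) = Pow(O, 2)
Function('x')(A) = Mul(2, A, Add(A, Pow(A, 2))) (Function('x')(A) = Mul(Add(A, Pow(A, 2)), Add(A, A)) = Mul(Add(A, Pow(A, 2)), Mul(2, A)) = Mul(2, A, Add(A, Pow(A, 2))))
Add(Mul(28896, Pow(-26674, -1)), Mul(-29074, Pow(Function('x')(-147), -1))) = Add(Mul(28896, Pow(-26674, -1)), Mul(-29074, Pow(Mul(2, Pow(-147, 2), Add(1, -147)), -1))) = Add(Mul(28896, Rational(-1, 26674)), Mul(-29074, Pow(Mul(2, 21609, -146), -1))) = Add(Rational(-14448, 13337), Mul(-29074, Pow(-6309828, -1))) = Add(Rational(-14448, 13337), Mul(-29074, Rational(-1, 6309828))) = Add(Rational(-14448, 13337), Rational(14537, 3154914)) = Rational(-45388317503, 42077088018)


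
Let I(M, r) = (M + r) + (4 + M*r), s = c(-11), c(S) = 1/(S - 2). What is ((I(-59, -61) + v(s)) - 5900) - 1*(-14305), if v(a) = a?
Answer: 154543/13 ≈ 11888.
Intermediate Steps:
c(S) = 1/(-2 + S)
s = -1/13 (s = 1/(-2 - 11) = 1/(-13) = -1/13 ≈ -0.076923)
I(M, r) = 4 + M + r + M*r
((I(-59, -61) + v(s)) - 5900) - 1*(-14305) = (((4 - 59 - 61 - 59*(-61)) - 1/13) - 5900) - 1*(-14305) = (((4 - 59 - 61 + 3599) - 1/13) - 5900) + 14305 = ((3483 - 1/13) - 5900) + 14305 = (45278/13 - 5900) + 14305 = -31422/13 + 14305 = 154543/13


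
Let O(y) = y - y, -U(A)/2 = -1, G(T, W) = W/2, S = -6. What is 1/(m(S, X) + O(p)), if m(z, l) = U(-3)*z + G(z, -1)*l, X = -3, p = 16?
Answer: -2/21 ≈ -0.095238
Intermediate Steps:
G(T, W) = W/2 (G(T, W) = W*(1/2) = W/2)
U(A) = 2 (U(A) = -2*(-1) = 2)
m(z, l) = 2*z - l/2 (m(z, l) = 2*z + ((1/2)*(-1))*l = 2*z - l/2)
O(y) = 0
1/(m(S, X) + O(p)) = 1/((2*(-6) - 1/2*(-3)) + 0) = 1/((-12 + 3/2) + 0) = 1/(-21/2 + 0) = 1/(-21/2) = -2/21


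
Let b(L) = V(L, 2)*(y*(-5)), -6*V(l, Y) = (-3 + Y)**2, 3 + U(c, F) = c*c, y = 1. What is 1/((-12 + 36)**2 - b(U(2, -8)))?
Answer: 6/3451 ≈ 0.0017386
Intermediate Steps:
U(c, F) = -3 + c**2 (U(c, F) = -3 + c*c = -3 + c**2)
V(l, Y) = -(-3 + Y)**2/6
b(L) = 5/6 (b(L) = (-(-3 + 2)**2/6)*(1*(-5)) = -1/6*(-1)**2*(-5) = -1/6*1*(-5) = -1/6*(-5) = 5/6)
1/((-12 + 36)**2 - b(U(2, -8))) = 1/((-12 + 36)**2 - 1*5/6) = 1/(24**2 - 5/6) = 1/(576 - 5/6) = 1/(3451/6) = 6/3451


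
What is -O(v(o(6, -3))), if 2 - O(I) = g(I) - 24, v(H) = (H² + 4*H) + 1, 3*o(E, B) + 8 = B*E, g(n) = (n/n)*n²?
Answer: 137023/81 ≈ 1691.6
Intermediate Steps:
g(n) = n² (g(n) = 1*n² = n²)
o(E, B) = -8/3 + B*E/3 (o(E, B) = -8/3 + (B*E)/3 = -8/3 + B*E/3)
v(H) = 1 + H² + 4*H
O(I) = 26 - I² (O(I) = 2 - (I² - 24) = 2 - (-24 + I²) = 2 + (24 - I²) = 26 - I²)
-O(v(o(6, -3))) = -(26 - (1 + (-8/3 + (⅓)*(-3)*6)² + 4*(-8/3 + (⅓)*(-3)*6))²) = -(26 - (1 + (-8/3 - 6)² + 4*(-8/3 - 6))²) = -(26 - (1 + (-26/3)² + 4*(-26/3))²) = -(26 - (1 + 676/9 - 104/3)²) = -(26 - (373/9)²) = -(26 - 1*139129/81) = -(26 - 139129/81) = -1*(-137023/81) = 137023/81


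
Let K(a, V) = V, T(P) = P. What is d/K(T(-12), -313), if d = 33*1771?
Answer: -58443/313 ≈ -186.72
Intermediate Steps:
d = 58443
d/K(T(-12), -313) = 58443/(-313) = 58443*(-1/313) = -58443/313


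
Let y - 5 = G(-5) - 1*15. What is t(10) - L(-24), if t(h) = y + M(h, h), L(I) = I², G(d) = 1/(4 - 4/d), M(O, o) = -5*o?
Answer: -15259/24 ≈ -635.79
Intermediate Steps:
y = -235/24 (y = 5 + ((¼)*(-5)/(-1 - 5) - 1*15) = 5 + ((¼)*(-5)/(-6) - 15) = 5 + ((¼)*(-5)*(-⅙) - 15) = 5 + (5/24 - 15) = 5 - 355/24 = -235/24 ≈ -9.7917)
t(h) = -235/24 - 5*h
t(10) - L(-24) = (-235/24 - 5*10) - 1*(-24)² = (-235/24 - 50) - 1*576 = -1435/24 - 576 = -15259/24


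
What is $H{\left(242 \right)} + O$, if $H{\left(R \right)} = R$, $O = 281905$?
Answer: $282147$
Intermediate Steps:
$H{\left(242 \right)} + O = 242 + 281905 = 282147$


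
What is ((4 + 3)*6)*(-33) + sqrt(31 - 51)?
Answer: -1386 + 2*I*sqrt(5) ≈ -1386.0 + 4.4721*I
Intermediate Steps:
((4 + 3)*6)*(-33) + sqrt(31 - 51) = (7*6)*(-33) + sqrt(-20) = 42*(-33) + 2*I*sqrt(5) = -1386 + 2*I*sqrt(5)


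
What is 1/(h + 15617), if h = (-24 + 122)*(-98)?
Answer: 1/6013 ≈ 0.00016631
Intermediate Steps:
h = -9604 (h = 98*(-98) = -9604)
1/(h + 15617) = 1/(-9604 + 15617) = 1/6013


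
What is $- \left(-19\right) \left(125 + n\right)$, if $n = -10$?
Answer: $2185$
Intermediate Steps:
$- \left(-19\right) \left(125 + n\right) = - \left(-19\right) \left(125 - 10\right) = - \left(-19\right) 115 = \left(-1\right) \left(-2185\right) = 2185$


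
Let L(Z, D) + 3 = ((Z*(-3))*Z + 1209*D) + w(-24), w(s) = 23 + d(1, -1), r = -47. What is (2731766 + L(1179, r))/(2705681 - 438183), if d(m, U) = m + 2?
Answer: -1495157/2267498 ≈ -0.65939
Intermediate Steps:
d(m, U) = 2 + m
w(s) = 26 (w(s) = 23 + (2 + 1) = 23 + 3 = 26)
L(Z, D) = 23 - 3*Z² + 1209*D (L(Z, D) = -3 + (((Z*(-3))*Z + 1209*D) + 26) = -3 + (((-3*Z)*Z + 1209*D) + 26) = -3 + ((-3*Z² + 1209*D) + 26) = -3 + (26 - 3*Z² + 1209*D) = 23 - 3*Z² + 1209*D)
(2731766 + L(1179, r))/(2705681 - 438183) = (2731766 + (23 - 3*1179² + 1209*(-47)))/(2705681 - 438183) = (2731766 + (23 - 3*1390041 - 56823))/2267498 = (2731766 + (23 - 4170123 - 56823))*(1/2267498) = (2731766 - 4226923)*(1/2267498) = -1495157*1/2267498 = -1495157/2267498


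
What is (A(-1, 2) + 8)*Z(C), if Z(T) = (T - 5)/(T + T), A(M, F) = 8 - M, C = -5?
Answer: 17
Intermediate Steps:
Z(T) = (-5 + T)/(2*T) (Z(T) = (-5 + T)/((2*T)) = (-5 + T)*(1/(2*T)) = (-5 + T)/(2*T))
(A(-1, 2) + 8)*Z(C) = ((8 - 1*(-1)) + 8)*((½)*(-5 - 5)/(-5)) = ((8 + 1) + 8)*((½)*(-⅕)*(-10)) = (9 + 8)*1 = 17*1 = 17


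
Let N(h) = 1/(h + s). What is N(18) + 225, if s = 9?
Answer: 6076/27 ≈ 225.04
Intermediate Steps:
N(h) = 1/(9 + h) (N(h) = 1/(h + 9) = 1/(9 + h))
N(18) + 225 = 1/(9 + 18) + 225 = 1/27 + 225 = 6076/27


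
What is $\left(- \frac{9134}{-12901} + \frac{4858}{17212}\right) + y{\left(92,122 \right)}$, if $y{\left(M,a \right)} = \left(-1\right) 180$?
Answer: $- \frac{19874737347}{111026006} \approx -179.01$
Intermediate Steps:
$y{\left(M,a \right)} = -180$
$\left(- \frac{9134}{-12901} + \frac{4858}{17212}\right) + y{\left(92,122 \right)} = \left(- \frac{9134}{-12901} + \frac{4858}{17212}\right) - 180 = \left(\left(-9134\right) \left(- \frac{1}{12901}\right) + 4858 \cdot \frac{1}{17212}\right) - 180 = \left(\frac{9134}{12901} + \frac{2429}{8606}\right) - 180 = \frac{109943733}{111026006} - 180 = - \frac{19874737347}{111026006}$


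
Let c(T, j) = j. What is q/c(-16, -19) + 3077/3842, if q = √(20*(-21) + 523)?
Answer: 181/226 - √103/19 ≈ 0.26673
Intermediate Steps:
q = √103 (q = √(-420 + 523) = √103 ≈ 10.149)
q/c(-16, -19) + 3077/3842 = √103/(-19) + 3077/3842 = √103*(-1/19) + 3077*(1/3842) = -√103/19 + 181/226 = 181/226 - √103/19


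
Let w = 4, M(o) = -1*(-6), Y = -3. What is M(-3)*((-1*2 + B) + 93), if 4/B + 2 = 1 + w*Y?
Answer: 7074/13 ≈ 544.15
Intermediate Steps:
M(o) = 6
B = -4/13 (B = 4/(-2 + (1 + 4*(-3))) = 4/(-2 + (1 - 12)) = 4/(-2 - 11) = 4/(-13) = 4*(-1/13) = -4/13 ≈ -0.30769)
M(-3)*((-1*2 + B) + 93) = 6*((-1*2 - 4/13) + 93) = 6*((-2 - 4/13) + 93) = 6*(-30/13 + 93) = 6*(1179/13) = 7074/13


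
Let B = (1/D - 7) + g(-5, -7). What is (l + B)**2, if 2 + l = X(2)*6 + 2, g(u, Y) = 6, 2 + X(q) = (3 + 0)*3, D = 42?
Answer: 2968729/1764 ≈ 1683.0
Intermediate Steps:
X(q) = 7 (X(q) = -2 + (3 + 0)*3 = -2 + 3*3 = -2 + 9 = 7)
l = 42 (l = -2 + (7*6 + 2) = -2 + (42 + 2) = -2 + 44 = 42)
B = -41/42 (B = (1/42 - 7) + 6 = -293/42 + 6 = -41/42 ≈ -0.97619)
(l + B)**2 = (42 - 41/42)**2 = (1723/42)**2 = 2968729/1764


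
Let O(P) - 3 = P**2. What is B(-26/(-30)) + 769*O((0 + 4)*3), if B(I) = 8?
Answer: 113051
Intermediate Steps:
O(P) = 3 + P**2
B(-26/(-30)) + 769*O((0 + 4)*3) = 8 + 769*(3 + ((0 + 4)*3)**2) = 8 + 769*(3 + (4*3)**2) = 8 + 769*(3 + 12**2) = 8 + 769*(3 + 144) = 8 + 769*147 = 8 + 113043 = 113051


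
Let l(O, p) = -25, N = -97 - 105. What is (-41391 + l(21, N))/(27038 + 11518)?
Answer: -10354/9639 ≈ -1.0742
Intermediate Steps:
N = -202
(-41391 + l(21, N))/(27038 + 11518) = (-41391 - 25)/(27038 + 11518) = -41416/38556 = -41416*1/38556 = -10354/9639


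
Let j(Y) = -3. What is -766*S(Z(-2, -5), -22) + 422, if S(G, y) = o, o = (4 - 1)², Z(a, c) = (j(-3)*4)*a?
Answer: -6472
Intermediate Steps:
Z(a, c) = -12*a (Z(a, c) = (-3*4)*a = -12*a)
o = 9 (o = 3² = 9)
S(G, y) = 9
-766*S(Z(-2, -5), -22) + 422 = -766*9 + 422 = -6894 + 422 = -6472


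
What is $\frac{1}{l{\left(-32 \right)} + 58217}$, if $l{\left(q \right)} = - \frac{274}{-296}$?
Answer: $\frac{148}{8616253} \approx 1.7177 \cdot 10^{-5}$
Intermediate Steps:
$l{\left(q \right)} = \frac{137}{148}$ ($l{\left(q \right)} = \left(-274\right) \left(- \frac{1}{296}\right) = \frac{137}{148}$)
$\frac{1}{l{\left(-32 \right)} + 58217} = \frac{1}{\frac{137}{148} + 58217} = \frac{1}{\frac{8616253}{148}} = \frac{148}{8616253}$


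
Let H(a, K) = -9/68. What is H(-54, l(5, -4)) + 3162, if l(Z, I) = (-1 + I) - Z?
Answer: 215007/68 ≈ 3161.9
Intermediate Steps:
l(Z, I) = -1 + I - Z
H(a, K) = -9/68 (H(a, K) = -9*1/68 = -9/68)
H(-54, l(5, -4)) + 3162 = -9/68 + 3162 = 215007/68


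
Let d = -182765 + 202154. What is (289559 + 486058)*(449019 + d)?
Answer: 363305207736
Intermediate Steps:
d = 19389
(289559 + 486058)*(449019 + d) = (289559 + 486058)*(449019 + 19389) = 775617*468408 = 363305207736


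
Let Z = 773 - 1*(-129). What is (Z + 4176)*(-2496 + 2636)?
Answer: 710920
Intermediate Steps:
Z = 902 (Z = 773 + 129 = 902)
(Z + 4176)*(-2496 + 2636) = (902 + 4176)*(-2496 + 2636) = 5078*140 = 710920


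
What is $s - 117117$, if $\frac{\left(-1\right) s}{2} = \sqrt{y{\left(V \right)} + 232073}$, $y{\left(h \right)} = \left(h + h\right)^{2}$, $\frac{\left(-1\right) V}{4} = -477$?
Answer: $-117117 - 2 \sqrt{14793929} \approx -1.2481 \cdot 10^{5}$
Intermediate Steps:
$V = 1908$ ($V = \left(-4\right) \left(-477\right) = 1908$)
$y{\left(h \right)} = 4 h^{2}$ ($y{\left(h \right)} = \left(2 h\right)^{2} = 4 h^{2}$)
$s = - 2 \sqrt{14793929}$ ($s = - 2 \sqrt{4 \cdot 1908^{2} + 232073} = - 2 \sqrt{4 \cdot 3640464 + 232073} = - 2 \sqrt{14561856 + 232073} = - 2 \sqrt{14793929} \approx -7692.6$)
$s - 117117 = - 2 \sqrt{14793929} - 117117 = -117117 - 2 \sqrt{14793929}$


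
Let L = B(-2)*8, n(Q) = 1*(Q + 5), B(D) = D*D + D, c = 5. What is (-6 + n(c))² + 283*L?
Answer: 4544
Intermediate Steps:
B(D) = D + D² (B(D) = D² + D = D + D²)
n(Q) = 5 + Q (n(Q) = 1*(5 + Q) = 5 + Q)
L = 16 (L = -2*(1 - 2)*8 = -2*(-1)*8 = 2*8 = 16)
(-6 + n(c))² + 283*L = (-6 + (5 + 5))² + 283*16 = (-6 + 10)² + 4528 = 4² + 4528 = 16 + 4528 = 4544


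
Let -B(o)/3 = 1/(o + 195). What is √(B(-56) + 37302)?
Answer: 5*√28828461/139 ≈ 193.14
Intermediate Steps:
B(o) = -3/(195 + o) (B(o) = -3/(o + 195) = -3/(195 + o))
√(B(-56) + 37302) = √(-3/(195 - 56) + 37302) = √(-3/139 + 37302) = √(5184975/139) = 5*√28828461/139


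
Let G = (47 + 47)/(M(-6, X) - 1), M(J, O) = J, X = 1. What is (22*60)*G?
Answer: -124080/7 ≈ -17726.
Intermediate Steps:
G = -94/7 (G = (47 + 47)/(-6 - 1) = 94/(-7) = 94*(-1/7) = -94/7 ≈ -13.429)
(22*60)*G = (22*60)*(-94/7) = 1320*(-94/7) = -124080/7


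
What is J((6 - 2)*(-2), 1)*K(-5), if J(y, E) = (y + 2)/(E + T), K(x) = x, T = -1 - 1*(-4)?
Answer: 15/2 ≈ 7.5000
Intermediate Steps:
T = 3 (T = -1 + 4 = 3)
J(y, E) = (2 + y)/(3 + E) (J(y, E) = (y + 2)/(E + 3) = (2 + y)/(3 + E))
J((6 - 2)*(-2), 1)*K(-5) = ((2 + (6 - 2)*(-2))/(3 + 1))*(-5) = ((2 + 4*(-2))/4)*(-5) = ((2 - 8)/4)*(-5) = ((1/4)*(-6))*(-5) = -3/2*(-5) = 15/2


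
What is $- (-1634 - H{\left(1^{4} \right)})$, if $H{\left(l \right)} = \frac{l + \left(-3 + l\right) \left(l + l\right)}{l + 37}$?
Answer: $\frac{62089}{38} \approx 1633.9$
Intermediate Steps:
$H{\left(l \right)} = \frac{l + 2 l \left(-3 + l\right)}{37 + l}$ ($H{\left(l \right)} = \frac{l + \left(-3 + l\right) 2 l}{37 + l} = \frac{l + 2 l \left(-3 + l\right)}{37 + l}$)
$- (-1634 - H{\left(1^{4} \right)}) = - (-1634 - \frac{1^{4} \left(-5 + 2 \cdot 1^{4}\right)}{37 + 1^{4}}) = - (-1634 - 1 \frac{1}{37 + 1} \left(-5 + 2 \cdot 1\right)) = - (-1634 - 1 \cdot \frac{1}{38} \left(-5 + 2\right)) = - (-1634 - 1 \cdot \frac{1}{38} \left(-3\right)) = - (-1634 - - \frac{3}{38}) = - (-1634 + \frac{3}{38}) = \left(-1\right) \left(- \frac{62089}{38}\right) = \frac{62089}{38}$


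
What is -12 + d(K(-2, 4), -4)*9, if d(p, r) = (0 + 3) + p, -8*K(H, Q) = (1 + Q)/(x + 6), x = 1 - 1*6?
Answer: 75/8 ≈ 9.3750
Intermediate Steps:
x = -5 (x = 1 - 6 = -5)
K(H, Q) = -1/8 - Q/8 (K(H, Q) = -(1 + Q)/(8*(-5 + 6)) = -(1 + Q)/(8*1) = -(1 + Q)/8 = -1/8 - Q/8)
d(p, r) = 3 + p
-12 + d(K(-2, 4), -4)*9 = -12 + (3 + (-1/8 - 1/8*4))*9 = -12 + (3 + (-1/8 - 1/2))*9 = -12 + (3 - 5/8)*9 = -12 + (19/8)*9 = -12 + 171/8 = 75/8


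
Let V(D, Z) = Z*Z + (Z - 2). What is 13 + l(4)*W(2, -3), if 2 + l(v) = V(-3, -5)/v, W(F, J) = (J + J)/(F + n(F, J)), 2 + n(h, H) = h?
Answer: 11/2 ≈ 5.5000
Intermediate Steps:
n(h, H) = -2 + h
V(D, Z) = -2 + Z + Z² (V(D, Z) = Z² + (-2 + Z) = -2 + Z + Z²)
W(F, J) = 2*J/(-2 + 2*F) (W(F, J) = (J + J)/(F + (-2 + F)) = (2*J)/(-2 + 2*F) = 2*J/(-2 + 2*F))
l(v) = -2 + 18/v (l(v) = -2 + (-2 - 5 + (-5)²)/v = -2 + (-2 - 5 + 25)/v = -2 + 18/v)
13 + l(4)*W(2, -3) = 13 + (-2 + 18/4)*(-3/(-1 + 2)) = 13 + (-2 + 18*(¼))*(-3/1) = 13 + (-2 + 9/2)*(-3*1) = 13 + (5/2)*(-3) = 13 - 15/2 = 11/2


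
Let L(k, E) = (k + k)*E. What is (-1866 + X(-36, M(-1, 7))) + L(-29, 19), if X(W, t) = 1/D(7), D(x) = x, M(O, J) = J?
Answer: -20775/7 ≈ -2967.9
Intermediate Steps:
L(k, E) = 2*E*k (L(k, E) = (2*k)*E = 2*E*k)
X(W, t) = 1/7
(-1866 + X(-36, M(-1, 7))) + L(-29, 19) = (-1866 + 1/7) + 2*19*(-29) = -13061/7 - 1102 = -20775/7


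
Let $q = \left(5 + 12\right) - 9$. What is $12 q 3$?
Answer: $288$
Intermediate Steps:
$q = 8$ ($q = 17 - 9 = 8$)
$12 q 3 = 12 \cdot 8 \cdot 3 = 96 \cdot 3 = 288$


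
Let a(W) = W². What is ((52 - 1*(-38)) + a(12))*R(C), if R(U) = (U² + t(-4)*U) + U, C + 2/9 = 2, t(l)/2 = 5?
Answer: 47840/9 ≈ 5315.6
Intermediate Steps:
t(l) = 10 (t(l) = 2*5 = 10)
C = 16/9 (C = -2/9 + 2 = 16/9 ≈ 1.7778)
R(U) = U² + 11*U (R(U) = (U² + 10*U) + U = U² + 11*U)
((52 - 1*(-38)) + a(12))*R(C) = ((52 - 1*(-38)) + 12²)*(16*(11 + 16/9)/9) = ((52 + 38) + 144)*((16/9)*(115/9)) = (90 + 144)*(1840/81) = 234*(1840/81) = 47840/9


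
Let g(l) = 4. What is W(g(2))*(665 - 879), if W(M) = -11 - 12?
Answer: 4922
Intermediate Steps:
W(M) = -23
W(g(2))*(665 - 879) = -23*(665 - 879) = -23*(-214) = 4922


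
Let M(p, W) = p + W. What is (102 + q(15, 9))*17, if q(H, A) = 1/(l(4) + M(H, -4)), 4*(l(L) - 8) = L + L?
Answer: 36431/21 ≈ 1734.8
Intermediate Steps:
M(p, W) = W + p
l(L) = 8 + L/2 (l(L) = 8 + (L + L)/4 = 8 + (2*L)/4 = 8 + L/2)
q(H, A) = 1/(6 + H) (q(H, A) = 1/((8 + (½)*4) + (-4 + H)) = 1/((8 + 2) + (-4 + H)) = 1/(10 + (-4 + H)) = 1/(6 + H))
(102 + q(15, 9))*17 = (102 + 1/(6 + 15))*17 = (102 + 1/21)*17 = (2143/21)*17 = 36431/21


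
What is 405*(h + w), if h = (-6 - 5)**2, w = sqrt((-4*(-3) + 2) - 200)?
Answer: 49005 + 405*I*sqrt(186) ≈ 49005.0 + 5523.5*I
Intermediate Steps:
w = I*sqrt(186) (w = sqrt((12 + 2) - 200) = sqrt(14 - 200) = sqrt(-186) = I*sqrt(186) ≈ 13.638*I)
h = 121 (h = (-11)**2 = 121)
405*(h + w) = 405*(121 + I*sqrt(186)) = 49005 + 405*I*sqrt(186)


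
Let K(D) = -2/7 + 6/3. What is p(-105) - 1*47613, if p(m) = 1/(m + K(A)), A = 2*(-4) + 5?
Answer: -34424206/723 ≈ -47613.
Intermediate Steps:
A = -3 (A = -8 + 5 = -3)
K(D) = 12/7 (K(D) = -2*⅐ + 6*(⅓) = -2/7 + 2 = 12/7)
p(m) = 1/(12/7 + m) (p(m) = 1/(m + 12/7) = 1/(12/7 + m))
p(-105) - 1*47613 = 7/(12 + 7*(-105)) - 1*47613 = 7/(12 - 735) - 47613 = 7/(-723) - 47613 = 7*(-1/723) - 47613 = -7/723 - 47613 = -34424206/723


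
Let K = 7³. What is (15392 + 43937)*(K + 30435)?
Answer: 1826027962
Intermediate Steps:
K = 343
(15392 + 43937)*(K + 30435) = (15392 + 43937)*(343 + 30435) = 59329*30778 = 1826027962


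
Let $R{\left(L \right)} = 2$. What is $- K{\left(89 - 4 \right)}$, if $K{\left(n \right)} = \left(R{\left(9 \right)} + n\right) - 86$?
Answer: $-1$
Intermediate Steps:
$K{\left(n \right)} = -84 + n$ ($K{\left(n \right)} = \left(2 + n\right) - 86 = -84 + n$)
$- K{\left(89 - 4 \right)} = - (-84 + \left(89 - 4\right)) = - (-84 + 85) = \left(-1\right) 1 = -1$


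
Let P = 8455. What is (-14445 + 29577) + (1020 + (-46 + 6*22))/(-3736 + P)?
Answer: 71409014/4719 ≈ 15132.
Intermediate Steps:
(-14445 + 29577) + (1020 + (-46 + 6*22))/(-3736 + P) = (-14445 + 29577) + (1020 + (-46 + 6*22))/(-3736 + 8455) = 15132 + (1020 + (-46 + 132))/4719 = 15132 + (1020 + 86)*(1/4719) = 15132 + 1106*(1/4719) = 15132 + 1106/4719 = 71409014/4719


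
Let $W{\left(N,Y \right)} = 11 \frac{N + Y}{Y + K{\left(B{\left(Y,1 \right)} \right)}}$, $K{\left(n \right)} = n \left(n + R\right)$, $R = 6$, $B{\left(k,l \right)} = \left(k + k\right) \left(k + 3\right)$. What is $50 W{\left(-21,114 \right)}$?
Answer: $\frac{775}{10784381} \approx 7.1863 \cdot 10^{-5}$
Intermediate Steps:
$B{\left(k,l \right)} = 2 k \left(3 + k\right)$
$K{\left(n \right)} = n \left(6 + n\right)$ ($K{\left(n \right)} = n \left(n + 6\right) = n \left(6 + n\right)$)
$W{\left(N,Y \right)} = \frac{11 \left(N + Y\right)}{Y + 2 Y \left(3 + Y\right) \left(6 + 2 Y \left(3 + Y\right)\right)}$ ($W{\left(N,Y \right)} = 11 \frac{N + Y}{Y + 2 Y \left(3 + Y\right) \left(6 + 2 Y \left(3 + Y\right)\right)} = \frac{11 \left(N + Y\right)}{Y + 2 Y \left(3 + Y\right) \left(6 + 2 Y \left(3 + Y\right)\right)}$)
$50 W{\left(-21,114 \right)} = 50 \frac{11 \left(-21 + 114\right)}{114 \left(1 + 4 \left(3 + 114\right) \left(3 + 114 \left(3 + 114\right)\right)\right)} = 50 \cdot 11 \cdot \frac{1}{114} \frac{1}{1 + 4 \cdot 117 \left(3 + 114 \cdot 117\right)} 93 = 50 \cdot 11 \cdot \frac{1}{114} \frac{1}{1 + 4 \cdot 117 \left(3 + 13338\right)} 93 = 50 \cdot 11 \cdot \frac{1}{114} \frac{1}{1 + 4 \cdot 117 \cdot 13341} \cdot 93 = 50 \cdot 11 \cdot \frac{1}{114} \frac{1}{1 + 6243588} \cdot 93 = 50 \cdot 11 \cdot \frac{1}{114} \cdot \frac{1}{6243589} \cdot 93 = 50 \cdot \frac{31}{21568762} = \frac{775}{10784381}$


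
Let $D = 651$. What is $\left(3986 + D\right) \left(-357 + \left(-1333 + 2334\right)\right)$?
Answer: $2986228$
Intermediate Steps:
$\left(3986 + D\right) \left(-357 + \left(-1333 + 2334\right)\right) = \left(3986 + 651\right) \left(-357 + \left(-1333 + 2334\right)\right) = 4637 \left(-357 + 1001\right) = 4637 \cdot 644 = 2986228$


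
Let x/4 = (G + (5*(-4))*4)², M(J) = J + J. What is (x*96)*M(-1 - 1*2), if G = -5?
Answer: -16646400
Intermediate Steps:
M(J) = 2*J
x = 28900 (x = 4*(-5 + (5*(-4))*4)² = 4*(-5 - 20*4)² = 4*(-5 - 80)² = 4*(-85)² = 4*7225 = 28900)
(x*96)*M(-1 - 1*2) = (28900*96)*(2*(-1 - 1*2)) = 2774400*(2*(-1 - 2)) = 2774400*(2*(-3)) = 2774400*(-6) = -16646400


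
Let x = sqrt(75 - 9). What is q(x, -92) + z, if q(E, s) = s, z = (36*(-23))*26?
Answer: -21620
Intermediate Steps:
x = sqrt(66) ≈ 8.1240
z = -21528 (z = -828*26 = -21528)
q(x, -92) + z = -92 - 21528 = -21620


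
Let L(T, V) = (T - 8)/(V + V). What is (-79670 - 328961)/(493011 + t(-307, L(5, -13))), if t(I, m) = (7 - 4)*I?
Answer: -408631/492090 ≈ -0.83040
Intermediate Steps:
L(T, V) = (-8 + T)/(2*V) (L(T, V) = (-8 + T)/((2*V)) = (-8 + T)*(1/(2*V)) = (-8 + T)/(2*V))
t(I, m) = 3*I
(-79670 - 328961)/(493011 + t(-307, L(5, -13))) = (-79670 - 328961)/(493011 + 3*(-307)) = -408631/(493011 - 921) = -408631/492090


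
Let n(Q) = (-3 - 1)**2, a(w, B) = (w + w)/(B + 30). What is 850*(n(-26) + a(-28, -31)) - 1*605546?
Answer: -544346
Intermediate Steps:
a(w, B) = 2*w/(30 + B) (a(w, B) = (2*w)/(30 + B) = 2*w/(30 + B))
n(Q) = 16 (n(Q) = (-4)**2 = 16)
850*(n(-26) + a(-28, -31)) - 1*605546 = 850*(16 + 2*(-28)/(30 - 31)) - 1*605546 = 850*(16 + 2*(-28)/(-1)) - 605546 = 850*(16 + 2*(-28)*(-1)) - 605546 = 850*(16 + 56) - 605546 = 850*72 - 605546 = 61200 - 605546 = -544346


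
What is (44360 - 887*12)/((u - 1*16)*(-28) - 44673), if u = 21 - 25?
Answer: -33716/44113 ≈ -0.76431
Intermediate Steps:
u = -4
(44360 - 887*12)/((u - 1*16)*(-28) - 44673) = (44360 - 887*12)/((-4 - 1*16)*(-28) - 44673) = (44360 - 10644)/((-4 - 16)*(-28) - 44673) = 33716/(-20*(-28) - 44673) = 33716/(560 - 44673) = 33716/(-44113) = 33716*(-1/44113) = -33716/44113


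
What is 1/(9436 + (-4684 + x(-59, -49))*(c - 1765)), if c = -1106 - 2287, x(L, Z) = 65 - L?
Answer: 1/23529916 ≈ 4.2499e-8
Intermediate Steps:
c = -3393
1/(9436 + (-4684 + x(-59, -49))*(c - 1765)) = 1/(9436 + (-4684 + (65 - 1*(-59)))*(-3393 - 1765)) = 1/(9436 + (-4684 + (65 + 59))*(-5158)) = 1/(9436 + (-4684 + 124)*(-5158)) = 1/(9436 - 4560*(-5158)) = 1/(9436 + 23520480) = 1/23529916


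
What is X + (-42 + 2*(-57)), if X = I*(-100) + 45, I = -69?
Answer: 6789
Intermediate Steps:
X = 6945 (X = -69*(-100) + 45 = 6900 + 45 = 6945)
X + (-42 + 2*(-57)) = 6945 + (-42 + 2*(-57)) = 6945 + (-42 - 114) = 6945 - 156 = 6789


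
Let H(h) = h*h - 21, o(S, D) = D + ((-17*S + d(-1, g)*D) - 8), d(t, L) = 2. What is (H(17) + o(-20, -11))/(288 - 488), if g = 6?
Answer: -567/200 ≈ -2.8350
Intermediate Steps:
o(S, D) = -8 - 17*S + 3*D (o(S, D) = D + ((-17*S + 2*D) - 8) = D + (-8 - 17*S + 2*D) = -8 - 17*S + 3*D)
H(h) = -21 + h² (H(h) = h² - 21 = -21 + h²)
(H(17) + o(-20, -11))/(288 - 488) = ((-21 + 17²) + (-8 - 17*(-20) + 3*(-11)))/(288 - 488) = ((-21 + 289) + (-8 + 340 - 33))/(-200) = (268 + 299)*(-1/200) = 567*(-1/200) = -567/200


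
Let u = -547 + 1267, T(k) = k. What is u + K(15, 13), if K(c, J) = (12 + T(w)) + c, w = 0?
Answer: 747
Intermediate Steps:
K(c, J) = 12 + c (K(c, J) = (12 + 0) + c = 12 + c)
u = 720
u + K(15, 13) = 720 + (12 + 15) = 720 + 27 = 747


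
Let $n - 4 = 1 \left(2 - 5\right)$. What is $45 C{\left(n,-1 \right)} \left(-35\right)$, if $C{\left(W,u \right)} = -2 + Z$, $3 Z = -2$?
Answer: $4200$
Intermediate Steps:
$Z = - \frac{2}{3}$ ($Z = \frac{1}{3} \left(-2\right) = - \frac{2}{3} \approx -0.66667$)
$n = 1$ ($n = 4 + 1 \left(2 - 5\right) = 4 + 1 \left(-3\right) = 4 - 3 = 1$)
$C{\left(W,u \right)} = - \frac{8}{3}$ ($C{\left(W,u \right)} = -2 - \frac{2}{3} = - \frac{8}{3}$)
$45 C{\left(n,-1 \right)} \left(-35\right) = 45 \left(- \frac{8}{3}\right) \left(-35\right) = \left(-120\right) \left(-35\right) = 4200$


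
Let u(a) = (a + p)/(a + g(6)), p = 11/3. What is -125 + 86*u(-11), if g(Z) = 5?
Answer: -179/9 ≈ -19.889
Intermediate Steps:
p = 11/3 (p = 11*(⅓) = 11/3 ≈ 3.6667)
u(a) = (11/3 + a)/(5 + a) (u(a) = (a + 11/3)/(a + 5) = (11/3 + a)/(5 + a))
-125 + 86*u(-11) = -125 + 86*((11/3 - 11)/(5 - 11)) = -125 + 86*(-22/3/(-6)) = -125 + 86*(-⅙*(-22/3)) = -125 + 86*(11/9) = -125 + 946/9 = -179/9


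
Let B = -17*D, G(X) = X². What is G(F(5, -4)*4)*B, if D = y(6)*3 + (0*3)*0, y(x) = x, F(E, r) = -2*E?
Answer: -489600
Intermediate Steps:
D = 18 (D = 6*3 + (0*3)*0 = 18 + 0*0 = 18 + 0 = 18)
B = -306 (B = -17*18 = -306)
G(F(5, -4)*4)*B = (-2*5*4)²*(-306) = (-10*4)²*(-306) = (-40)²*(-306) = 1600*(-306) = -489600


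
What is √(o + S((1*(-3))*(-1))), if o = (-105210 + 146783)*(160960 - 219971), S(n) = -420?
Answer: 7*I*√50066627 ≈ 49530.0*I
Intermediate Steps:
o = -2453264303 (o = 41573*(-59011) = -2453264303)
√(o + S((1*(-3))*(-1))) = √(-2453264303 - 420) = √(-2453264723) = 7*I*√50066627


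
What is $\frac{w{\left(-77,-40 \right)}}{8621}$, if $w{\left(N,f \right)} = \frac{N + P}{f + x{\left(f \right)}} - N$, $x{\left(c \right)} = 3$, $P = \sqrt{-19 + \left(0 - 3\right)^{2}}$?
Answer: $\frac{2926}{318977} - \frac{i \sqrt{10}}{318977} \approx 0.0091731 - 9.9138 \cdot 10^{-6} i$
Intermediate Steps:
$P = i \sqrt{10}$ ($P = \sqrt{-19 + \left(-3\right)^{2}} = \sqrt{-19 + 9} = \sqrt{-10} = i \sqrt{10} \approx 3.1623 i$)
$w{\left(N,f \right)} = - N + \frac{N + i \sqrt{10}}{3 + f}$ ($w{\left(N,f \right)} = \frac{N + i \sqrt{10}}{f + 3} - N = \frac{N + i \sqrt{10}}{3 + f} - N = - N + \frac{N + i \sqrt{10}}{3 + f}$)
$\frac{w{\left(-77,-40 \right)}}{8621} = \frac{\frac{1}{3 - 40} \left(\left(-2\right) \left(-77\right) + i \sqrt{10} - \left(-77\right) \left(-40\right)\right)}{8621} = \frac{154 + i \sqrt{10} - 3080}{-37} \cdot \frac{1}{8621} = - \frac{-2926 + i \sqrt{10}}{37} \cdot \frac{1}{8621} = \left(\frac{2926}{37} - \frac{i \sqrt{10}}{37}\right) \frac{1}{8621} = \frac{2926}{318977} - \frac{i \sqrt{10}}{318977}$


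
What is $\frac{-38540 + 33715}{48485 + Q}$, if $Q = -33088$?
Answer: $- \frac{4825}{15397} \approx -0.31337$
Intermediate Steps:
$\frac{-38540 + 33715}{48485 + Q} = \frac{-38540 + 33715}{48485 - 33088} = - \frac{4825}{15397}$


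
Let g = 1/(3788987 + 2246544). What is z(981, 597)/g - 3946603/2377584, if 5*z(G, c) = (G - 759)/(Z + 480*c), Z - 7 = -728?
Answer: 40253867402057/43013052720 ≈ 935.85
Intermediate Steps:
Z = -721 (Z = 7 - 728 = -721)
z(G, c) = (-759 + G)/(5*(-721 + 480*c)) (z(G, c) = ((G - 759)/(-721 + 480*c))/5 = ((-759 + G)/(-721 + 480*c))/5 = (-759 + G)/(5*(-721 + 480*c)))
g = 1/6035531 ≈ 1.6569e-7
z(981, 597)/g - 3946603/2377584 = ((-759 + 981)/(5*(-721 + 480*597)))/(1/6035531) - 3946603/2377584 = ((⅕)*222/(-721 + 286560))*6035531 - 3946603*1/2377584 = ((⅕)*222/285839)*6035531 - 49957/30096 = ((⅕)*(1/285839)*222)*6035531 - 49957/30096 = (222/1429195)*6035531 - 49957/30096 = 1339887882/1429195 - 49957/30096 = 40253867402057/43013052720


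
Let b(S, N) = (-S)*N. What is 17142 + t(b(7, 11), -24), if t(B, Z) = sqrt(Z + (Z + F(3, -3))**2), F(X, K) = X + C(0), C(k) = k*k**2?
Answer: 17142 + sqrt(417) ≈ 17162.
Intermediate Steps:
C(k) = k**3
b(S, N) = -N*S
F(X, K) = X (F(X, K) = X + 0**3 = X + 0 = X)
t(B, Z) = sqrt(Z + (3 + Z)**2) (t(B, Z) = sqrt(Z + (Z + 3)**2) = sqrt(Z + (3 + Z)**2))
17142 + t(b(7, 11), -24) = 17142 + sqrt(-24 + (3 - 24)**2) = 17142 + sqrt(-24 + (-21)**2) = 17142 + sqrt(-24 + 441) = 17142 + sqrt(417)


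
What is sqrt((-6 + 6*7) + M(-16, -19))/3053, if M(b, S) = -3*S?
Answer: sqrt(93)/3053 ≈ 0.0031587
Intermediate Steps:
sqrt((-6 + 6*7) + M(-16, -19))/3053 = sqrt((-6 + 6*7) - 3*(-19))/3053 = sqrt((-6 + 42) + 57)*(1/3053) = sqrt(36 + 57)*(1/3053) = sqrt(93)*(1/3053) = sqrt(93)/3053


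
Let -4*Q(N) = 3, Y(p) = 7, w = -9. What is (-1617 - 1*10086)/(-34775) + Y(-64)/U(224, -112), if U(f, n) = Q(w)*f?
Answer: 246097/834600 ≈ 0.29487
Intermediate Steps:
Q(N) = -3/4 (Q(N) = -1/4*3 = -3/4)
U(f, n) = -3*f/4
(-1617 - 1*10086)/(-34775) + Y(-64)/U(224, -112) = (-1617 - 1*10086)/(-34775) + 7/((-3/4*224)) = (-1617 - 10086)*(-1/34775) + 7/(-168) = -11703*(-1/34775) + 7*(-1/168) = 11703/34775 - 1/24 = 246097/834600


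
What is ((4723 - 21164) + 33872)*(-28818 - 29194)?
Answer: -1011207172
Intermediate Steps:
((4723 - 21164) + 33872)*(-28818 - 29194) = (-16441 + 33872)*(-58012) = 17431*(-58012) = -1011207172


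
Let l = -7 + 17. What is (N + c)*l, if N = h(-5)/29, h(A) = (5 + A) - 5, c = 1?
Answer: 240/29 ≈ 8.2759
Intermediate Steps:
h(A) = A
l = 10
N = -5/29 ≈ -0.17241
(N + c)*l = (-5/29 + 1)*10 = (24/29)*10 = 240/29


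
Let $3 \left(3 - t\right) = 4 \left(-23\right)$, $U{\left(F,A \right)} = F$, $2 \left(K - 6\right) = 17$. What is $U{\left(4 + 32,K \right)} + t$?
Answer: $\frac{209}{3} \approx 69.667$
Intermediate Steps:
$K = \frac{29}{2}$ ($K = 6 + \frac{1}{2} \cdot 17 = 6 + \frac{17}{2} = \frac{29}{2} \approx 14.5$)
$t = \frac{101}{3}$ ($t = 3 - \frac{4 \left(-23\right)}{3} = 3 - - \frac{92}{3} = 3 + \frac{92}{3} = \frac{101}{3} \approx 33.667$)
$U{\left(4 + 32,K \right)} + t = \left(4 + 32\right) + \frac{101}{3} = 36 + \frac{101}{3} = \frac{209}{3}$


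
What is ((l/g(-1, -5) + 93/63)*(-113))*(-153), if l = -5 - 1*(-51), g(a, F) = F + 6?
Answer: 5745711/7 ≈ 8.2082e+5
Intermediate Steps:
g(a, F) = 6 + F
l = 46 (l = -5 + 51 = 46)
((l/g(-1, -5) + 93/63)*(-113))*(-153) = ((46/(6 - 5) + 93/63)*(-113))*(-153) = ((46/1 + 93*(1/63))*(-113))*(-153) = ((46*1 + 31/21)*(-113))*(-153) = ((46 + 31/21)*(-113))*(-153) = ((997/21)*(-113))*(-153) = -112661/21*(-153) = 5745711/7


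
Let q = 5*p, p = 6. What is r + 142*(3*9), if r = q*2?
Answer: 3894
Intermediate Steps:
q = 30 (q = 5*6 = 30)
r = 60 (r = 30*2 = 60)
r + 142*(3*9) = 60 + 142*(3*9) = 60 + 142*27 = 60 + 3834 = 3894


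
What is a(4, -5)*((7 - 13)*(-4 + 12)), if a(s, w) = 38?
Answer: -1824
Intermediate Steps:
a(4, -5)*((7 - 13)*(-4 + 12)) = 38*((7 - 13)*(-4 + 12)) = 38*(-6*8) = 38*(-48) = -1824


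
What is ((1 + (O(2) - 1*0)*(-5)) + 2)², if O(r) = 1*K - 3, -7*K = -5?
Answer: 10201/49 ≈ 208.18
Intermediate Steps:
K = 5/7 (K = -⅐*(-5) = 5/7 ≈ 0.71429)
O(r) = -16/7 (O(r) = 1*(5/7) - 3 = 5/7 - 3 = -16/7)
((1 + (O(2) - 1*0)*(-5)) + 2)² = ((1 + (-16/7 - 1*0)*(-5)) + 2)² = ((1 + (-16/7 + 0)*(-5)) + 2)² = ((1 - 16/7*(-5)) + 2)² = ((1 + 80/7) + 2)² = (87/7 + 2)² = (101/7)² = 10201/49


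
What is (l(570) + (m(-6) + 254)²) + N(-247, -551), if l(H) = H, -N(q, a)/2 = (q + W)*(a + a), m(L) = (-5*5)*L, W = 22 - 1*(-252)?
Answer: 223294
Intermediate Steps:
W = 274 (W = 22 + 252 = 274)
m(L) = -25*L
N(q, a) = -4*a*(274 + q) (N(q, a) = -2*(q + 274)*(a + a) = -2*(274 + q)*2*a = -4*a*(274 + q))
(l(570) + (m(-6) + 254)²) + N(-247, -551) = (570 + (-25*(-6) + 254)²) - 4*(-551)*(274 - 247) = (570 + (150 + 254)²) - 4*(-551)*27 = (570 + 404²) + 59508 = (570 + 163216) + 59508 = 163786 + 59508 = 223294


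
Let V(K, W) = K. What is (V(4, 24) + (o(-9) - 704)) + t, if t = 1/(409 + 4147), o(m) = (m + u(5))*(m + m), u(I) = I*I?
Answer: -4501327/4556 ≈ -988.00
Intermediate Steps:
u(I) = I**2
o(m) = 2*m*(25 + m) (o(m) = (m + 5**2)*(m + m) = (m + 25)*(2*m) = (25 + m)*(2*m) = 2*m*(25 + m))
t = 1/4556 ≈ 0.00021949
(V(4, 24) + (o(-9) - 704)) + t = (4 + (2*(-9)*(25 - 9) - 704)) + 1/4556 = (4 + (2*(-9)*16 - 704)) + 1/4556 = (4 + (-288 - 704)) + 1/4556 = (4 - 992) + 1/4556 = -988 + 1/4556 = -4501327/4556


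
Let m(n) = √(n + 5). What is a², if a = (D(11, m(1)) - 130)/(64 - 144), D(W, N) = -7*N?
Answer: 8597/3200 + 91*√6/320 ≈ 3.3831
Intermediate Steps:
m(n) = √(5 + n)
a = 13/8 + 7*√6/80 (a = (-7*√(5 + 1) - 130)/(64 - 144) = (-7*√6 - 130)/(-80) = (-130 - 7*√6)*(-1/80) = 13/8 + 7*√6/80 ≈ 1.8393)
a² = (13/8 + 7*√6/80)²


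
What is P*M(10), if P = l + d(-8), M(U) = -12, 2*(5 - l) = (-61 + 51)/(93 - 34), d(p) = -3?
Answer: -1476/59 ≈ -25.017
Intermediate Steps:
l = 300/59 (l = 5 - (-61 + 51)/(2*(93 - 34)) = 5 - (-5)/59 = 5 - 1/2*(-10/59) = 5 + 5/59 = 300/59 ≈ 5.0847)
P = 123/59 (P = 300/59 - 3 = 123/59 ≈ 2.0847)
P*M(10) = (123/59)*(-12) = -1476/59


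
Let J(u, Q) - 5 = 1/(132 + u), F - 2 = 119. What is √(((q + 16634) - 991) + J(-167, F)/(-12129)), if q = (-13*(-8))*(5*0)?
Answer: √313230183778785/141505 ≈ 125.07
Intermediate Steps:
F = 121 (F = 2 + 119 = 121)
J(u, Q) = 5 + 1/(132 + u)
q = 0 (q = 104*0 = 0)
√(((q + 16634) - 991) + J(-167, F)/(-12129)) = √(((0 + 16634) - 991) + ((661 + 5*(-167))/(132 - 167))/(-12129)) = √((16634 - 991) + ((661 - 835)/(-35))*(-1/12129)) = √(15643 - 1/35*(-174)*(-1/12129)) = √(15643 + (174/35)*(-1/12129)) = √(15643 - 58/141505) = √(2213562657/141505) = √313230183778785/141505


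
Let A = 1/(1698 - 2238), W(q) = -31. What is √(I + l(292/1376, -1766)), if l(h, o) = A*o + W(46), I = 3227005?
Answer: √26138515890/90 ≈ 1796.4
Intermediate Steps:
A = -1/540 (A = 1/(-540) = -1/540 ≈ -0.0018519)
l(h, o) = -31 - o/540 (l(h, o) = -o/540 - 31 = -31 - o/540)
√(I + l(292/1376, -1766)) = √(3227005 + (-31 - 1/540*(-1766))) = √(3227005 + (-31 + 883/270)) = √(3227005 - 7487/270) = √(871283863/270) = √26138515890/90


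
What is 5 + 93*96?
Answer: 8933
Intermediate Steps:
5 + 93*96 = 5 + 8928 = 8933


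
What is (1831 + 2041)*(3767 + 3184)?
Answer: 26914272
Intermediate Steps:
(1831 + 2041)*(3767 + 3184) = 3872*6951 = 26914272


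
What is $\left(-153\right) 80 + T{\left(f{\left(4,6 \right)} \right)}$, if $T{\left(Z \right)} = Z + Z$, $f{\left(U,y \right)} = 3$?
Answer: $-12234$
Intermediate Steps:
$T{\left(Z \right)} = 2 Z$
$\left(-153\right) 80 + T{\left(f{\left(4,6 \right)} \right)} = \left(-153\right) 80 + 2 \cdot 3 = -12240 + 6 = -12234$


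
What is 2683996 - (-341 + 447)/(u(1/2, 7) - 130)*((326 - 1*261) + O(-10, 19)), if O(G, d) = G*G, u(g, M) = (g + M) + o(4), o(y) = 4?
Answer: 212047344/79 ≈ 2.6841e+6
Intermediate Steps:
u(g, M) = 4 + M + g (u(g, M) = (g + M) + 4 = (M + g) + 4 = 4 + M + g)
O(G, d) = G**2
2683996 - (-341 + 447)/(u(1/2, 7) - 130)*((326 - 1*261) + O(-10, 19)) = 2683996 - (-341 + 447)/((4 + 7 + 1/2) - 130)*((326 - 1*261) + (-10)**2) = 2683996 - 106/((4 + 7 + 1/2) - 130)*((326 - 261) + 100) = 2683996 - 106/(23/2 - 130)*(65 + 100) = 2683996 - 106/(-237/2)*165 = 2683996 - 106*(-2/237)*165 = 2683996 - (-212)*165/237 = 2683996 - 1*(-11660/79) = 2683996 + 11660/79 = 212047344/79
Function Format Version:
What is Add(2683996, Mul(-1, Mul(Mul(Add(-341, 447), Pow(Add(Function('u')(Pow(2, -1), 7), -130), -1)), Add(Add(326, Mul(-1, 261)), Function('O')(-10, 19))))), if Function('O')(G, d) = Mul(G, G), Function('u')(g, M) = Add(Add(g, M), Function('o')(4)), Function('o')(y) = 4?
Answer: Rational(212047344, 79) ≈ 2.6841e+6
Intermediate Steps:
Function('u')(g, M) = Add(4, M, g) (Function('u')(g, M) = Add(Add(g, M), 4) = Add(Add(M, g), 4) = Add(4, M, g))
Function('O')(G, d) = Pow(G, 2)
Add(2683996, Mul(-1, Mul(Mul(Add(-341, 447), Pow(Add(Function('u')(Pow(2, -1), 7), -130), -1)), Add(Add(326, Mul(-1, 261)), Function('O')(-10, 19))))) = Add(2683996, Mul(-1, Mul(Mul(Add(-341, 447), Pow(Add(Add(4, 7, Pow(2, -1)), -130), -1)), Add(Add(326, Mul(-1, 261)), Pow(-10, 2))))) = Add(2683996, Mul(-1, Mul(Mul(106, Pow(Add(Add(4, 7, Rational(1, 2)), -130), -1)), Add(Add(326, -261), 100)))) = Add(2683996, Mul(-1, Mul(Mul(106, Pow(Add(Rational(23, 2), -130), -1)), Add(65, 100)))) = Add(2683996, Mul(-1, Mul(Mul(106, Pow(Rational(-237, 2), -1)), 165))) = Add(2683996, Mul(-1, Mul(Mul(106, Rational(-2, 237)), 165))) = Add(2683996, Mul(-1, Mul(Rational(-212, 237), 165))) = Add(2683996, Mul(-1, Rational(-11660, 79))) = Add(2683996, Rational(11660, 79)) = Rational(212047344, 79)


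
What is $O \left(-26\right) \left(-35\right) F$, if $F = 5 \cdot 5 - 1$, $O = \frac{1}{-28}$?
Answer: $-780$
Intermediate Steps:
$O = - \frac{1}{28} \approx -0.035714$
$F = 24$ ($F = 25 - 1 = 24$)
$O \left(-26\right) \left(-35\right) F = \left(- \frac{1}{28}\right) \left(-26\right) \left(-35\right) 24 = \frac{13}{14} \left(-35\right) 24 = \left(- \frac{65}{2}\right) 24 = -780$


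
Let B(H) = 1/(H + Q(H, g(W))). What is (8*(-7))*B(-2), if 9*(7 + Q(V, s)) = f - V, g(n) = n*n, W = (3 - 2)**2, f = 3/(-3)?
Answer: 63/10 ≈ 6.3000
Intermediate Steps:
f = -1 (f = 3*(-1/3) = -1)
W = 1 (W = 1**2 = 1)
g(n) = n**2
Q(V, s) = -64/9 - V/9 (Q(V, s) = -7 + (-1 - V)/9 = -7 + (-1/9 - V/9) = -64/9 - V/9)
B(H) = 1/(-64/9 + 8*H/9) (B(H) = 1/(H + (-64/9 - H/9)) = 1/(-64/9 + 8*H/9))
(8*(-7))*B(-2) = (8*(-7))*(9/(8*(-8 - 2))) = -63/(-10) = -63*(-1)/10 = -56*(-9/80) = 63/10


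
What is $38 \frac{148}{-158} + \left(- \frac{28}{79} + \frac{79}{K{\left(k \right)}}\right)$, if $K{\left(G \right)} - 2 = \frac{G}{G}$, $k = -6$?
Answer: $- \frac{2279}{237} \approx -9.616$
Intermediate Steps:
$K{\left(G \right)} = 3$ ($K{\left(G \right)} = 2 + \frac{G}{G} = 2 + 1 = 3$)
$38 \frac{148}{-158} + \left(- \frac{28}{79} + \frac{79}{K{\left(k \right)}}\right) = 38 \frac{148}{-158} + \left(- \frac{28}{79} + \frac{79}{3}\right) = 38 \cdot 148 \left(- \frac{1}{158}\right) + \left(\left(-28\right) \frac{1}{79} + 79 \cdot \frac{1}{3}\right) = 38 \left(- \frac{74}{79}\right) + \left(- \frac{28}{79} + \frac{79}{3}\right) = - \frac{2812}{79} + \frac{6157}{237} = - \frac{2279}{237}$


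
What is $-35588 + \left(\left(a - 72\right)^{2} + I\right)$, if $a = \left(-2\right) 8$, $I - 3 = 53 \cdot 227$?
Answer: $-15810$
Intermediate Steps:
$I = 12034$ ($I = 3 + 53 \cdot 227 = 3 + 12031 = 12034$)
$a = -16$
$-35588 + \left(\left(a - 72\right)^{2} + I\right) = -35588 + \left(\left(-16 - 72\right)^{2} + 12034\right) = -35588 + \left(\left(-88\right)^{2} + 12034\right) = -35588 + \left(7744 + 12034\right) = -35588 + 19778 = -15810$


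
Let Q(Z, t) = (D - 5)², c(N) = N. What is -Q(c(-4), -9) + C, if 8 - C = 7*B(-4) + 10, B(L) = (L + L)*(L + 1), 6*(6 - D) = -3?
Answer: -689/4 ≈ -172.25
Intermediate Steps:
D = 13/2 (D = 6 - ⅙*(-3) = 6 + ½ = 13/2 ≈ 6.5000)
B(L) = 2*L*(1 + L) (B(L) = (2*L)*(1 + L) = 2*L*(1 + L))
Q(Z, t) = 9/4 (Q(Z, t) = (13/2 - 5)² = (3/2)² = 9/4)
C = -170 (C = 8 - (7*(2*(-4)*(1 - 4)) + 10) = 8 - (7*(2*(-4)*(-3)) + 10) = 8 - (7*24 + 10) = 8 - (168 + 10) = 8 - 1*178 = 8 - 178 = -170)
-Q(c(-4), -9) + C = -1*9/4 - 170 = -9/4 - 170 = -689/4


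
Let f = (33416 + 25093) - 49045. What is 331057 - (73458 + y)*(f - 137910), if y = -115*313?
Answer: 4812303555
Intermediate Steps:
y = -35995
f = 9464 (f = 58509 - 49045 = 9464)
331057 - (73458 + y)*(f - 137910) = 331057 - (73458 - 35995)*(9464 - 137910) = 331057 - 37463*(-128446) = 331057 - 1*(-4811972498) = 331057 + 4811972498 = 4812303555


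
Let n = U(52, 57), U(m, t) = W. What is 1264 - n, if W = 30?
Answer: 1234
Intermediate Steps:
U(m, t) = 30
n = 30
1264 - n = 1264 - 1*30 = 1264 - 30 = 1234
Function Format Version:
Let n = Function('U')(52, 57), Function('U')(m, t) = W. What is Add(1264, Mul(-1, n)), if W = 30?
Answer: 1234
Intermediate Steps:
Function('U')(m, t) = 30
n = 30
Add(1264, Mul(-1, n)) = Add(1264, Mul(-1, 30)) = Add(1264, -30) = 1234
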